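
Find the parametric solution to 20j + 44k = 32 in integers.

Step 1: Compute gcd(20, 44) = 4.
Since 4 divides 32, solutions exist.

Step 2: Find a particular solution using extended Euclidean algorithm.
We get j₀ = -16, k₀ = 8.
Check: 20*-16 + 44*8 = 32 = 32 ✓

Step 3: Write the general solution.
j = -16 + (44/4)t = -16 + 11t
k = 8 - (20/4)t = 8 - 5t
for any integer t.

j = -16 + 11t, k = 8 - 5t for integer t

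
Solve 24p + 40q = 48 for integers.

Step 1: Check solvability.
gcd(24, 40) = 8
Since 8 divides 48, solutions exist.

Step 2: Apply extended Euclidean algorithm to find gcd.
We find integers such that 24*x0 + 40*y0 = 8

Step 3: Scale the particular solution.
Multiply by 48/8 = 6:
p = 12, q = -6

Step 4: Verify.
24*(12) + 40*(-6) = 48 = 48 ✓

p = 12, q = -6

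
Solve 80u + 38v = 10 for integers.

Step 1: Check solvability.
gcd(80, 38) = 2
Since 2 divides 10, solutions exist.

Step 2: Apply extended Euclidean algorithm to find gcd.
We find integers such that 80*x0 + 38*y0 = 2

Step 3: Scale the particular solution.
Multiply by 10/2 = 5:
u = -45, v = 95

Step 4: Verify.
80*(-45) + 38*(95) = 10 = 10 ✓

u = -45, v = 95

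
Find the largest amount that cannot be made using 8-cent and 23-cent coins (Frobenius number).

For two coprime denominations a and b, the Frobenius number (largest value not representable as a non-negative combination) is ab - a - b.
Here gcd(8, 23) = 1, so they are coprime.
F(8, 23) = 8·23 - 8 - 23 = 184 - 31 = 153

153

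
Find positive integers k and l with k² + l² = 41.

We need to find integers k, l > 0 such that k² + l² = 41.
Trying k = 4: l² = 41 - 4² = 41 - 16 = 25
l = 5
Check: 4² + 5² = 16 + 25 = 41 ✓

41 = 4² + 5²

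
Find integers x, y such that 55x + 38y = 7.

Step 1: Check solvability.
gcd(55, 38) = 1
Since 1 divides 7, solutions exist.

Step 2: Apply extended Euclidean algorithm to find gcd.
We find integers such that 55*x0 + 38*y0 = 1

Step 3: Scale the particular solution.
Multiply by 7/1 = 7:
x = 63, y = -91

Step 4: Verify.
55*(63) + 38*(-91) = 7 = 7 ✓

x = 63, y = -91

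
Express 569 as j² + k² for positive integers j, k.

We need to find integers j, k > 0 such that j² + k² = 569.
Trying j = 13: k² = 569 - 13² = 569 - 169 = 400
k = 20
Check: 13² + 20² = 169 + 400 = 569 ✓

569 = 13² + 20²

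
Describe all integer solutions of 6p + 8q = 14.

Step 1: Compute gcd(6, 8) = 2.
Since 2 divides 14, solutions exist.

Step 2: Find a particular solution using extended Euclidean algorithm.
We get p₀ = -7, q₀ = 7.
Check: 6*-7 + 8*7 = 14 = 14 ✓

Step 3: Write the general solution.
p = -7 + (8/2)t = -7 + 4t
q = 7 - (6/2)t = 7 - 3t
for any integer t.

p = -7 + 4t, q = 7 - 3t for integer t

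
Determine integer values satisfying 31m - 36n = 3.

Step 1: Check solvability.
gcd(31, 36) = 1
Since 1 divides 3, solutions exist.

Step 2: Apply extended Euclidean algorithm to find gcd.
We find integers such that 31*x0 + 36*y0 = 1

Step 3: Scale the particular solution.
Multiply by 3/1 = 3:
m = 21, n = 18

Step 4: Verify.
31*(21) - 36*(18) = 3 = 3 ✓

m = 21, n = 18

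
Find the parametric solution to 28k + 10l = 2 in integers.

Step 1: Compute gcd(28, 10) = 2.
Since 2 divides 2, solutions exist.

Step 2: Find a particular solution using extended Euclidean algorithm.
We get k₀ = -1, l₀ = 3.
Check: 28*-1 + 10*3 = 2 = 2 ✓

Step 3: Write the general solution.
k = -1 + (10/2)t = -1 + 5t
l = 3 - (28/2)t = 3 - 14t
for any integer t.

k = -1 + 5t, l = 3 - 14t for integer t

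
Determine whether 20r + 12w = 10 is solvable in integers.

Step 1: Compute gcd(20, 12).
gcd(20, 12) = 4

Step 2: Check divisibility.
Does 4 divide 10? 10 = 4 x 2 + 2, so no.

By the theorem on linear Diophantine equations, 20r + 12w = 10 has integer solutions if and only if gcd(20, 12) divides 10. Since 4 does not divide 10, no solutions exist.

No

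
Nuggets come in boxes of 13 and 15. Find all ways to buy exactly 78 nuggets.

We need non-negative integers (x, y) with 13x + 15y = 78.
For each x in 0..6, check if 78 - 13x is a non-negative multiple of 15.
x = 6: 15y = 0, y = 0 ✓

(6 boxes of 13, 0 boxes of 15)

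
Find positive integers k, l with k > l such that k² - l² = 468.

Factor: k² - l² = (k+l)(k-l) = 468.
We need two factors of 468 with the same parity.
Use k+l = 234 and k-l = 2 (product 234·2 = 468).
Adding: 2k = 236, so k = 118.
Subtracting: 2l = 232, so l = 116.
Check: 118² - 116² = 13924 - 13456 = 468 ✓

k = 118, l = 116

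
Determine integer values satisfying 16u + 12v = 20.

Step 1: Check solvability.
gcd(16, 12) = 4
Since 4 divides 20, solutions exist.

Step 2: Apply extended Euclidean algorithm to find gcd.
We find integers such that 16*x0 + 12*y0 = 4

Step 3: Scale the particular solution.
Multiply by 20/4 = 5:
u = 5, v = -5

Step 4: Verify.
16*(5) + 12*(-5) = 20 = 20 ✓

u = 5, v = -5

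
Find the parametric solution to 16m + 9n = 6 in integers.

Step 1: Compute gcd(16, 9) = 1.
Since 1 divides 6, solutions exist.

Step 2: Find a particular solution using extended Euclidean algorithm.
We get m₀ = 24, n₀ = -42.
Check: 16*24 + 9*-42 = 6 = 6 ✓

Step 3: Write the general solution.
m = 24 + (9/1)t = 24 + 9t
n = -42 - (16/1)t = -42 - 16t
for any integer t.

m = 24 + 9t, n = -42 - 16t for integer t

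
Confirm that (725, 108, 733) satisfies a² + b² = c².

Compute a² + b² = 725² + 108² = 525625 + 11664 = 537289
Compute c² = 733² = 537289
Since 537289 = 537289, confirmed.

Yes, it is a Pythagorean triple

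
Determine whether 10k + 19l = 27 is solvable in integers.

Step 1: Compute gcd(10, 19).
gcd(10, 19) = 1

Step 2: Check divisibility.
Does 1 divide 27? 27 = 1 x 27, so yes.

By the theorem on linear Diophantine equations, 10k + 19l = 27 has integer solutions if and only if gcd(10, 19) divides 27. Since 1 | 27, solutions exist.

Yes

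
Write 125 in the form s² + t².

We need to find integers s, t > 0 such that s² + t² = 125.
Trying s = 2: t² = 125 - 2² = 125 - 4 = 121
t = 11
Check: 2² + 11² = 4 + 121 = 125 ✓

125 = 2² + 11²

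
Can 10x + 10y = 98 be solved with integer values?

Step 1: Compute gcd(10, 10).
gcd(10, 10) = 10

Step 2: Check divisibility.
Does 10 divide 98? 98 = 10 x 9 + 8, so no.

By the theorem on linear Diophantine equations, 10x + 10y = 98 has integer solutions if and only if gcd(10, 10) divides 98. Since 10 does not divide 98, no solutions exist.

No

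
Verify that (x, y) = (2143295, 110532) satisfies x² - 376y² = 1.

Compute x² = 2143295² = 4593713457025
Compute 376y² = 376·110532² = 376·12217323024 = 4593713457024
x² - 376y² = 4593713457025 - 4593713457024 = 1
Since this equals 1, (2143295, 110532) is a solution.

Yes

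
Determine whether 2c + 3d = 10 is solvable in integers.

Step 1: Compute gcd(2, 3).
gcd(2, 3) = 1

Step 2: Check divisibility.
Does 1 divide 10? 10 = 1 x 10, so yes.

By the theorem on linear Diophantine equations, 2c + 3d = 10 has integer solutions if and only if gcd(2, 3) divides 10. Since 1 | 10, solutions exist.

Yes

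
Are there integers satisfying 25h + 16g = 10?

Step 1: Compute gcd(25, 16).
gcd(25, 16) = 1

Step 2: Check divisibility.
Does 1 divide 10? 10 = 1 x 10, so yes.

By the theorem on linear Diophantine equations, 25h + 16g = 10 has integer solutions if and only if gcd(25, 16) divides 10. Since 1 | 10, solutions exist.

Yes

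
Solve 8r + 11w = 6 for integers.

Step 1: Check solvability.
gcd(8, 11) = 1
Since 1 divides 6, solutions exist.

Step 2: Apply extended Euclidean algorithm to find gcd.
We find integers such that 8*x0 + 11*y0 = 1

Step 3: Scale the particular solution.
Multiply by 6/1 = 6:
r = -24, w = 18

Step 4: Verify.
8*(-24) + 11*(18) = 6 = 6 ✓

r = -24, w = 18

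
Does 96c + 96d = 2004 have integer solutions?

Step 1: Compute gcd(96, 96).
gcd(96, 96) = 96

Step 2: Check divisibility.
Does 96 divide 2004? 2004 = 96 x 20 + 84, so no.

By the theorem on linear Diophantine equations, 96c + 96d = 2004 has integer solutions if and only if gcd(96, 96) divides 2004. Since 96 does not divide 2004, no solutions exist.

No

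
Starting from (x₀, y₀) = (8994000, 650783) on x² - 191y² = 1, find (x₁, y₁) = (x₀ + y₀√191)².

Solutions to x² - Dy² = 1 are generated by powers of (x₀ + y₀√D).
The next solution satisfies x₁ + y₁√191 = (x₀ + y₀√191)², giving:
x₁ = x₀² + 191y₀² = 8994000² + 191·650783² = 80892036000000 + 80892035999999 = 161784071999999
y₁ = 2x₀y₀ = 2·8994000·650783 = 11706284604000

Verify: 161784071999999² - 191·11706284604000² = 26174085952900860431856000001 - 26174085952900860431856000000 = 1 ✓

x = 161784071999999, y = 11706284604000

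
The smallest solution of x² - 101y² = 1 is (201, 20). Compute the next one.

Solutions to x² - Dy² = 1 are generated by powers of (x₀ + y₀√D).
The next solution satisfies x₁ + y₁√101 = (x₀ + y₀√101)², giving:
x₁ = x₀² + 101y₀² = 201² + 101·20² = 40401 + 40400 = 80801
y₁ = 2x₀y₀ = 2·201·20 = 8040

Verify: 80801² - 101·8040² = 6528801601 - 6528801600 = 1 ✓

x = 80801, y = 8040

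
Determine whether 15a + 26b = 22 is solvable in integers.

Step 1: Compute gcd(15, 26).
gcd(15, 26) = 1

Step 2: Check divisibility.
Does 1 divide 22? 22 = 1 x 22, so yes.

By the theorem on linear Diophantine equations, 15a + 26b = 22 has integer solutions if and only if gcd(15, 26) divides 22. Since 1 | 22, solutions exist.

Yes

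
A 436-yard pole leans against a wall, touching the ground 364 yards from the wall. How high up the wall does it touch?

The ladder, wall, and ground form a right triangle with hypotenuse 436 and one leg 364.
By the Pythagorean theorem: h² = 436² - 364² = 190096 - 132496 = 57600
h = √57600 = 240 yards

240 yards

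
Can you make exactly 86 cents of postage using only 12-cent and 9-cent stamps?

We need non-negative x, y with 12x + 9y = 86.
gcd(12, 9) = 3, and 3 does not divide 86.
No integer solutions exist, so certainly no non-negative ones.

No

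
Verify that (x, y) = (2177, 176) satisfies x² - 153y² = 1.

Compute x² = 2177² = 4739329
Compute 153y² = 153·176² = 153·30976 = 4739328
x² - 153y² = 4739329 - 4739328 = 1
Since this equals 1, (2177, 176) is a solution.

Yes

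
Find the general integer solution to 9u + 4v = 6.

Step 1: Compute gcd(9, 4) = 1.
Since 1 divides 6, solutions exist.

Step 2: Find a particular solution using extended Euclidean algorithm.
We get u₀ = 6, v₀ = -12.
Check: 9*6 + 4*-12 = 6 = 6 ✓

Step 3: Write the general solution.
u = 6 + (4/1)t = 6 + 4t
v = -12 - (9/1)t = -12 - 9t
for any integer t.

u = 6 + 4t, v = -12 - 9t for integer t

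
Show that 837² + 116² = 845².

Compute a² + b² = 837² + 116² = 700569 + 13456 = 714025
Compute c² = 845² = 714025
Since 714025 = 714025, confirmed.

Yes, it is a Pythagorean triple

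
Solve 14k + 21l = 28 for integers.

Step 1: Check solvability.
gcd(14, 21) = 7
Since 7 divides 28, solutions exist.

Step 2: Apply extended Euclidean algorithm to find gcd.
We find integers such that 14*x0 + 21*y0 = 7

Step 3: Scale the particular solution.
Multiply by 28/7 = 4:
k = -4, l = 4

Step 4: Verify.
14*(-4) + 21*(4) = 28 = 28 ✓

k = -4, l = 4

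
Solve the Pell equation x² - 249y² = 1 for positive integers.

We seek the smallest positive integers (x, y) with x² - 249y² = 1, i.e., x² = 249y² + 1.
Try successive y values:
y = 1: x² = 249·1² + 1 = 250, not a perfect square
y = 2: x² = 249·2² + 1 = 997, not a perfect square
y = 3: x² = 249·3² + 1 = 2242, not a perfect square
... continuing the search (or via continued fractions) ...
y = 542076: x² = 249·542076² + 1 = 73167751054225, x = 8553815 ✓

Verify: 8553815² - 249·542076² = 73167751054225 - 73167751054224 = 1 ✓

x = 8553815, y = 542076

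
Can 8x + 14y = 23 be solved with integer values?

Step 1: Compute gcd(8, 14).
gcd(8, 14) = 2

Step 2: Check divisibility.
Does 2 divide 23? 23 = 2 x 11 + 1, so no.

By the theorem on linear Diophantine equations, 8x + 14y = 23 has integer solutions if and only if gcd(8, 14) divides 23. Since 2 does not divide 23, no solutions exist.

No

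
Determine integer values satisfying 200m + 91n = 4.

Step 1: Check solvability.
gcd(200, 91) = 1
Since 1 divides 4, solutions exist.

Step 2: Apply extended Euclidean algorithm to find gcd.
We find integers such that 200*x0 + 91*y0 = 1

Step 3: Scale the particular solution.
Multiply by 4/1 = 4:
m = -20, n = 44

Step 4: Verify.
200*(-20) + 91*(44) = 4 = 4 ✓

m = -20, n = 44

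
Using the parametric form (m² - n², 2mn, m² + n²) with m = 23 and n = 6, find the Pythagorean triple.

a = m² - n² = 23² - 6² = 529 - 36 = 493
b = 2mn = 2·23·6 = 276
c = m² + n² = 529 + 36 = 565
Verify: 493² + 276² = 243049 + 76176 = 319225 = 565² ✓

(493, 276, 565)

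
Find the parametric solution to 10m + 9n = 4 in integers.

Step 1: Compute gcd(10, 9) = 1.
Since 1 divides 4, solutions exist.

Step 2: Find a particular solution using extended Euclidean algorithm.
We get m₀ = 4, n₀ = -4.
Check: 10*4 + 9*-4 = 4 = 4 ✓

Step 3: Write the general solution.
m = 4 + (9/1)t = 4 + 9t
n = -4 - (10/1)t = -4 - 10t
for any integer t.

m = 4 + 9t, n = -4 - 10t for integer t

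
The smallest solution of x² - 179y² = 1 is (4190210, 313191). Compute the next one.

Solutions to x² - Dy² = 1 are generated by powers of (x₀ + y₀√D).
The next solution satisfies x₁ + y₁√179 = (x₀ + y₀√179)², giving:
x₁ = x₀² + 179y₀² = 4190210² + 179·313191² = 17557859844100 + 17557859844099 = 35115719688199
y₁ = 2x₀y₀ = 2·4190210·313191 = 2624672120220

Verify: 35115719688199² - 179·2624672120220² = 1233113769220166873779863601 - 1233113769220166873779863600 = 1 ✓

x = 35115719688199, y = 2624672120220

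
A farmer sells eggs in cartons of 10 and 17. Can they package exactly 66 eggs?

We need non-negative a, b with 10a + 17b = 66.
gcd(10, 17) = 1 divides 66, but no a in [0, 6] gives non-negative b.

No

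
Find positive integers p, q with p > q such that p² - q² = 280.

Factor: p² - q² = (p+q)(p-q) = 280.
We need two factors of 280 with the same parity.
Use p+q = 140 and p-q = 2 (product 140·2 = 280).
Adding: 2p = 142, so p = 71.
Subtracting: 2q = 138, so q = 69.
Check: 71² - 69² = 5041 - 4761 = 280 ✓

p = 71, q = 69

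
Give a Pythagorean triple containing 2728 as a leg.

We need the other leg and hypotenuse such that 2728² + x² = c².
Take x = 3360, c = 4328: 2728² + 3360² = 7441984 + 11289600 = 18731584 = 4328² ✓
Triple: (2728, 3360, 4328)

(2728, 3360, 4328)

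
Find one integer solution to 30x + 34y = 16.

Step 1: Check solvability.
gcd(30, 34) = 2
Since 2 divides 16, solutions exist.

Step 2: Apply extended Euclidean algorithm to find gcd.
We find integers such that 30*x0 + 34*y0 = 2

Step 3: Scale the particular solution.
Multiply by 16/2 = 8:
x = 64, y = -56

Step 4: Verify.
30*(64) + 34*(-56) = 16 = 16 ✓

x = 64, y = -56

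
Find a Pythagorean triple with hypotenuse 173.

We need a² + b² = 173² = 29929.
Trying: 165² + 52² = 27225 + 2704 = 29929 ✓

(165, 52, 173)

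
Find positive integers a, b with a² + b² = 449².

We need a² + b² = 449² = 201601.
Trying: 351² + 280² = 123201 + 78400 = 201601 ✓

(351, 280, 449)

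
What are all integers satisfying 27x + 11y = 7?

Step 1: Compute gcd(27, 11) = 1.
Since 1 divides 7, solutions exist.

Step 2: Find a particular solution using extended Euclidean algorithm.
We get x₀ = -14, y₀ = 35.
Check: 27*-14 + 11*35 = 7 = 7 ✓

Step 3: Write the general solution.
x = -14 + (11/1)t = -14 + 11t
y = 35 - (27/1)t = 35 - 27t
for any integer t.

x = -14 + 11t, y = 35 - 27t for integer t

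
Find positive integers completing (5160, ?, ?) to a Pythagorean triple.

We need the other leg and hypotenuse such that 5160² + x² = c².
Take x = 6496, c = 8296: 5160² + 6496² = 26625600 + 42198016 = 68823616 = 8296² ✓
Triple: (5160, 6496, 8296)

(5160, 6496, 8296)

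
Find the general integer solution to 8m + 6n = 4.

Step 1: Compute gcd(8, 6) = 2.
Since 2 divides 4, solutions exist.

Step 2: Find a particular solution using extended Euclidean algorithm.
We get m₀ = 2, n₀ = -2.
Check: 8*2 + 6*-2 = 4 = 4 ✓

Step 3: Write the general solution.
m = 2 + (6/2)t = 2 + 3t
n = -2 - (8/2)t = -2 - 4t
for any integer t.

m = 2 + 3t, n = -2 - 4t for integer t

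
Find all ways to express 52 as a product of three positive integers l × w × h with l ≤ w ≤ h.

Iterate l from 1 to ⌊52^(1/3)⌋. For each l dividing 52, iterate w ≥ l with w dividing 52/l, and set h = 52/(l·w).
Triples found (4): (1×1×52), (1×2×26), (1×4×13), (2×2×13)

(1×1×52), (1×2×26), (1×4×13), (2×2×13)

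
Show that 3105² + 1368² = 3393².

Compute a² + b² = 3105² + 1368² = 9641025 + 1871424 = 11512449
Compute c² = 3393² = 11512449
Since 11512449 = 11512449, confirmed.

Yes, it is a Pythagorean triple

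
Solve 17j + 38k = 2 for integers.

Step 1: Check solvability.
gcd(17, 38) = 1
Since 1 divides 2, solutions exist.

Step 2: Apply extended Euclidean algorithm to find gcd.
We find integers such that 17*x0 + 38*y0 = 1

Step 3: Scale the particular solution.
Multiply by 2/1 = 2:
j = 18, k = -8

Step 4: Verify.
17*(18) + 38*(-8) = 2 = 2 ✓

j = 18, k = -8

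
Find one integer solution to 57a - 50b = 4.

Step 1: Check solvability.
gcd(57, 50) = 1
Since 1 divides 4, solutions exist.

Step 2: Apply extended Euclidean algorithm to find gcd.
We find integers such that 57*x0 + 50*y0 = 1

Step 3: Scale the particular solution.
Multiply by 4/1 = 4:
a = -28, b = -32

Step 4: Verify.
57*(-28) - 50*(-32) = 4 = 4 ✓

a = -28, b = -32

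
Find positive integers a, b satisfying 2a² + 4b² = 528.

Try small values of a and check whether (528 - 2a²)/4 is a perfect square.
a = 8: 2·8² = 128, so 4b² = 528 - 128 = 400, giving b² = 100, b = 10.
Check: 2·8² + 4·10² = 128 + 400 = 528 ✓

a = 8, b = 10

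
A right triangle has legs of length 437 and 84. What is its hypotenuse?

c² = a² + b² = 437² + 84² = 190969 + 7056 = 198025
c = 445

445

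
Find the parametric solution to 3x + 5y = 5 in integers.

Step 1: Compute gcd(3, 5) = 1.
Since 1 divides 5, solutions exist.

Step 2: Find a particular solution using extended Euclidean algorithm.
We get x₀ = 10, y₀ = -5.
Check: 3*10 + 5*-5 = 5 = 5 ✓

Step 3: Write the general solution.
x = 10 + (5/1)t = 10 + 5t
y = -5 - (3/1)t = -5 - 3t
for any integer t.

x = 10 + 5t, y = -5 - 3t for integer t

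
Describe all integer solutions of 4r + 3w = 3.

Step 1: Compute gcd(4, 3) = 1.
Since 1 divides 3, solutions exist.

Step 2: Find a particular solution using extended Euclidean algorithm.
We get r₀ = 3, w₀ = -3.
Check: 4*3 + 3*-3 = 3 = 3 ✓

Step 3: Write the general solution.
r = 3 + (3/1)t = 3 + 3t
w = -3 - (4/1)t = -3 - 4t
for any integer t.

r = 3 + 3t, w = -3 - 4t for integer t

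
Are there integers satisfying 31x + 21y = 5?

Step 1: Compute gcd(31, 21).
gcd(31, 21) = 1

Step 2: Check divisibility.
Does 1 divide 5? 5 = 1 x 5, so yes.

By the theorem on linear Diophantine equations, 31x + 21y = 5 has integer solutions if and only if gcd(31, 21) divides 5. Since 1 | 5, solutions exist.

Yes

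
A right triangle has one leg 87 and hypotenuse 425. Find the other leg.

b² = c² - a² = 180625 - 7569 = 173056
b = 416

416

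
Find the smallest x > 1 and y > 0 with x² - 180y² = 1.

We seek the smallest positive integers (x, y) with x² - 180y² = 1, i.e., x² = 180y² + 1.
Try successive y values:
y = 1: x² = 180·1² + 1 = 181, not a perfect square
y = 2: x² = 180·2² + 1 = 721, not a perfect square
y = 3: x² = 180·3² + 1 = 1621, not a perfect square
... continuing the search (or via continued fractions) ...
y = 12: x² = 180·12² + 1 = 25921, x = 161 ✓

Verify: 161² - 180·12² = 25921 - 25920 = 1 ✓

x = 161, y = 12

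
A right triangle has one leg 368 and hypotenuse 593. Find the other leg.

a² = c² - b² = 351649 - 135424 = 216225
a = 465

465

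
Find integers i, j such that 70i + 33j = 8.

Step 1: Check solvability.
gcd(70, 33) = 1
Since 1 divides 8, solutions exist.

Step 2: Apply extended Euclidean algorithm to find gcd.
We find integers such that 70*x0 + 33*y0 = 1

Step 3: Scale the particular solution.
Multiply by 8/1 = 8:
i = -64, j = 136

Step 4: Verify.
70*(-64) + 33*(136) = 8 = 8 ✓

i = -64, j = 136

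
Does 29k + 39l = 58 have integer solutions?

Step 1: Compute gcd(29, 39).
gcd(29, 39) = 1

Step 2: Check divisibility.
Does 1 divide 58? 58 = 1 x 58, so yes.

By the theorem on linear Diophantine equations, 29k + 39l = 58 has integer solutions if and only if gcd(29, 39) divides 58. Since 1 | 58, solutions exist.

Yes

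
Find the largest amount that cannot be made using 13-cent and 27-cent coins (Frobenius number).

For two coprime denominations a and b, the Frobenius number (largest value not representable as a non-negative combination) is ab - a - b.
Here gcd(13, 27) = 1, so they are coprime.
F(13, 27) = 13·27 - 13 - 27 = 351 - 40 = 311

311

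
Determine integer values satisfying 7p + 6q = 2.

Step 1: Check solvability.
gcd(7, 6) = 1
Since 1 divides 2, solutions exist.

Step 2: Apply extended Euclidean algorithm to find gcd.
We find integers such that 7*x0 + 6*y0 = 1

Step 3: Scale the particular solution.
Multiply by 2/1 = 2:
p = 2, q = -2

Step 4: Verify.
7*(2) + 6*(-2) = 2 = 2 ✓

p = 2, q = -2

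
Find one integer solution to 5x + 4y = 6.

Step 1: Check solvability.
gcd(5, 4) = 1
Since 1 divides 6, solutions exist.

Step 2: Apply extended Euclidean algorithm to find gcd.
We find integers such that 5*x0 + 4*y0 = 1

Step 3: Scale the particular solution.
Multiply by 6/1 = 6:
x = 6, y = -6

Step 4: Verify.
5*(6) + 4*(-6) = 6 = 6 ✓

x = 6, y = -6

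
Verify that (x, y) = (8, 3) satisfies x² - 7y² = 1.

Compute x² = 8² = 64
Compute 7y² = 7·3² = 7·9 = 63
x² - 7y² = 64 - 63 = 1
Since this equals 1, (8, 3) is a solution.

Yes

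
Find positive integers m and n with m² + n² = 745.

We need to find integers m, n > 0 such that m² + n² = 745.
Trying m = 4: n² = 745 - 4² = 745 - 16 = 729
n = 27
Check: 4² + 27² = 16 + 729 = 745 ✓

745 = 4² + 27²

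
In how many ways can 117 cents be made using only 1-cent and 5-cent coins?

We need non-negative integers (x, y) with 1x + 5y = 117.
For each x from 0 to 117, check if (117 - 1x) is a non-negative multiple of 5.
Solutions (x, y): (2,23), (7,22), (12,21), (17,20), ...
Count: 24

24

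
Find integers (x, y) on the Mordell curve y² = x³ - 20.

Try small integer x values and check whether x³ - 20 is a perfect square.
x = 6: x³ - 20 = 6³ - 20 = 216 - 20 = 196
Is 196 a perfect square? 14² = 196 ✓
So (x, y) = (6, -14) is a solution.

x = 6, y = -14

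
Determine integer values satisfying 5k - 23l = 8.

Step 1: Check solvability.
gcd(5, 23) = 1
Since 1 divides 8, solutions exist.

Step 2: Apply extended Euclidean algorithm to find gcd.
We find integers such that 5*x0 + 23*y0 = 1

Step 3: Scale the particular solution.
Multiply by 8/1 = 8:
k = -72, l = -16

Step 4: Verify.
5*(-72) - 23*(-16) = 8 = 8 ✓

k = -72, l = -16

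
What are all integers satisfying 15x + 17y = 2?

Step 1: Compute gcd(15, 17) = 1.
Since 1 divides 2, solutions exist.

Step 2: Find a particular solution using extended Euclidean algorithm.
We get x₀ = 16, y₀ = -14.
Check: 15*16 + 17*-14 = 2 = 2 ✓

Step 3: Write the general solution.
x = 16 + (17/1)t = 16 + 17t
y = -14 - (15/1)t = -14 - 15t
for any integer t.

x = 16 + 17t, y = -14 - 15t for integer t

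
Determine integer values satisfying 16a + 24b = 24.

Step 1: Check solvability.
gcd(16, 24) = 8
Since 8 divides 24, solutions exist.

Step 2: Apply extended Euclidean algorithm to find gcd.
We find integers such that 16*x0 + 24*y0 = 8

Step 3: Scale the particular solution.
Multiply by 24/8 = 3:
a = -3, b = 3

Step 4: Verify.
16*(-3) + 24*(3) = 24 = 24 ✓

a = -3, b = 3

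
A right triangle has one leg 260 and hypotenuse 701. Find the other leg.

a² = c² - b² = 491401 - 67600 = 423801
a = 651

651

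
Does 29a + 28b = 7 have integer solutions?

Step 1: Compute gcd(29, 28).
gcd(29, 28) = 1

Step 2: Check divisibility.
Does 1 divide 7? 7 = 1 x 7, so yes.

By the theorem on linear Diophantine equations, 29a + 28b = 7 has integer solutions if and only if gcd(29, 28) divides 7. Since 1 | 7, solutions exist.

Yes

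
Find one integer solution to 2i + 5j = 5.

Step 1: Check solvability.
gcd(2, 5) = 1
Since 1 divides 5, solutions exist.

Step 2: Apply extended Euclidean algorithm to find gcd.
We find integers such that 2*x0 + 5*y0 = 1

Step 3: Scale the particular solution.
Multiply by 5/1 = 5:
i = -10, j = 5

Step 4: Verify.
2*(-10) + 5*(5) = 5 = 5 ✓

i = -10, j = 5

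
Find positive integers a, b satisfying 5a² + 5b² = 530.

Try small values of a and check whether (530 - 5a²)/5 is a perfect square.
a = 5: 5·5² = 125, so 5b² = 530 - 125 = 405, giving b² = 81, b = 9.
Check: 5·5² + 5·9² = 125 + 405 = 530 ✓

a = 5, b = 9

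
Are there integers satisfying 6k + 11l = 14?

Step 1: Compute gcd(6, 11).
gcd(6, 11) = 1

Step 2: Check divisibility.
Does 1 divide 14? 14 = 1 x 14, so yes.

By the theorem on linear Diophantine equations, 6k + 11l = 14 has integer solutions if and only if gcd(6, 11) divides 14. Since 1 | 14, solutions exist.

Yes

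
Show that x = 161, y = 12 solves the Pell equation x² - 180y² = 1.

Compute x² = 161² = 25921
Compute 180y² = 180·12² = 180·144 = 25920
x² - 180y² = 25921 - 25920 = 1
Since this equals 1, (161, 12) is a solution.

Yes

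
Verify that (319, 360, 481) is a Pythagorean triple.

Compute a² + b² = 319² + 360² = 101761 + 129600 = 231361
Compute c² = 481² = 231361
Since 231361 = 231361, confirmed.

Yes, it is a Pythagorean triple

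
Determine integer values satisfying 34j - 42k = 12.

Step 1: Check solvability.
gcd(34, 42) = 2
Since 2 divides 12, solutions exist.

Step 2: Apply extended Euclidean algorithm to find gcd.
We find integers such that 34*x0 + 42*y0 = 2

Step 3: Scale the particular solution.
Multiply by 12/2 = 6:
j = 30, k = 24

Step 4: Verify.
34*(30) - 42*(24) = 12 = 12 ✓

j = 30, k = 24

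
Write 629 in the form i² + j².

We need to find integers i, j > 0 such that i² + j² = 629.
Trying i = 2: j² = 629 - 2² = 629 - 4 = 625
j = 25
Check: 2² + 25² = 4 + 625 = 629 ✓

629 = 2² + 25²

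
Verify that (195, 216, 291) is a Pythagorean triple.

Compute a² + b²:
195² + 216² = 38025 + 46656 = 84681
Compute c²:
291² = 84681
Since 84681 = 84681, it is a Pythagorean triple.

Yes, it is a Pythagorean triple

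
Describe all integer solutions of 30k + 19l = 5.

Step 1: Compute gcd(30, 19) = 1.
Since 1 divides 5, solutions exist.

Step 2: Find a particular solution using extended Euclidean algorithm.
We get k₀ = 35, l₀ = -55.
Check: 30*35 + 19*-55 = 5 = 5 ✓

Step 3: Write the general solution.
k = 35 + (19/1)t = 35 + 19t
l = -55 - (30/1)t = -55 - 30t
for any integer t.

k = 35 + 19t, l = -55 - 30t for integer t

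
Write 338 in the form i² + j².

We need to find integers i, j > 0 such that i² + j² = 338.
Trying i = 7: j² = 338 - 7² = 338 - 49 = 289
j = 17
Check: 7² + 17² = 49 + 289 = 338 ✓

338 = 7² + 17²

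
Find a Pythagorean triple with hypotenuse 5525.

We need a² + b² = 5525² = 30525625.
Trying: 235² + 5520² = 55225 + 30470400 = 30525625 ✓

(235, 5520, 5525)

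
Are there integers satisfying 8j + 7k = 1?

Step 1: Compute gcd(8, 7).
gcd(8, 7) = 1

Step 2: Check divisibility.
Does 1 divide 1? 1 = 1 x 1, so yes.

By the theorem on linear Diophantine equations, 8j + 7k = 1 has integer solutions if and only if gcd(8, 7) divides 1. Since 1 | 1, solutions exist.

Yes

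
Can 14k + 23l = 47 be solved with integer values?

Step 1: Compute gcd(14, 23).
gcd(14, 23) = 1

Step 2: Check divisibility.
Does 1 divide 47? 47 = 1 x 47, so yes.

By the theorem on linear Diophantine equations, 14k + 23l = 47 has integer solutions if and only if gcd(14, 23) divides 47. Since 1 | 47, solutions exist.

Yes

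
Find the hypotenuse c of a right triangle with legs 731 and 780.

c² = a² + b² = 731² + 780² = 534361 + 608400 = 1142761
c = sqrt(1142761) = 1069

1069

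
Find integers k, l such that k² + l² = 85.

We need to find integers k, l > 0 such that k² + l² = 85.
Trying k = 2: l² = 85 - 2² = 85 - 4 = 81
l = 9
Check: 2² + 9² = 4 + 81 = 85 ✓

85 = 2² + 9²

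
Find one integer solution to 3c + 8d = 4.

Step 1: Check solvability.
gcd(3, 8) = 1
Since 1 divides 4, solutions exist.

Step 2: Apply extended Euclidean algorithm to find gcd.
We find integers such that 3*x0 + 8*y0 = 1

Step 3: Scale the particular solution.
Multiply by 4/1 = 4:
c = 12, d = -4

Step 4: Verify.
3*(12) + 8*(-4) = 4 = 4 ✓

c = 12, d = -4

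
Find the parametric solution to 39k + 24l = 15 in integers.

Step 1: Compute gcd(39, 24) = 3.
Since 3 divides 15, solutions exist.

Step 2: Find a particular solution using extended Euclidean algorithm.
We get k₀ = -15, l₀ = 25.
Check: 39*-15 + 24*25 = 15 = 15 ✓

Step 3: Write the general solution.
k = -15 + (24/3)t = -15 + 8t
l = 25 - (39/3)t = 25 - 13t
for any integer t.

k = -15 + 8t, l = 25 - 13t for integer t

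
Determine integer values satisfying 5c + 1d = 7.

Step 1: Check solvability.
gcd(5, 1) = 1
Since 1 divides 7, solutions exist.

Step 2: Apply extended Euclidean algorithm to find gcd.
We find integers such that 5*x0 + 1*y0 = 1

Step 3: Scale the particular solution.
Multiply by 7/1 = 7:
c = 0, d = 7

Step 4: Verify.
5*(0) + 1*(7) = 7 = 7 ✓

c = 0, d = 7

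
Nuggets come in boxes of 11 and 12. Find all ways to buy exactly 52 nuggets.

We need non-negative integers (x, y) with 11x + 12y = 52.
For each x in 0..4, check if 52 - 11x is a non-negative multiple of 12.
No x yields an integer y ≥ 0.

No solution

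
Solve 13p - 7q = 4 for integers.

Step 1: Check solvability.
gcd(13, 7) = 1
Since 1 divides 4, solutions exist.

Step 2: Apply extended Euclidean algorithm to find gcd.
We find integers such that 13*x0 + 7*y0 = 1

Step 3: Scale the particular solution.
Multiply by 4/1 = 4:
p = -4, q = -8

Step 4: Verify.
13*(-4) - 7*(-8) = 4 = 4 ✓

p = -4, q = -8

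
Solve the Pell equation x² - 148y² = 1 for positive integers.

We seek the smallest positive integers (x, y) with x² - 148y² = 1, i.e., x² = 148y² + 1.
Try successive y values:
y = 1: x² = 148·1² + 1 = 149, not a perfect square
y = 2: x² = 148·2² + 1 = 593, not a perfect square
y = 3: x² = 148·3² + 1 = 1333, not a perfect square
... continuing the search (or via continued fractions) ...
y = 6: x² = 148·6² + 1 = 5329, x = 73 ✓

Verify: 73² - 148·6² = 5329 - 5328 = 1 ✓

x = 73, y = 6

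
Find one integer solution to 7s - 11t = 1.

Step 1: Check solvability.
gcd(7, 11) = 1
Since 1 divides 1, solutions exist.

Step 2: Apply extended Euclidean algorithm to find gcd.
We find integers such that 7*x0 + 11*y0 = 1

Step 3: Scale the particular solution.
Multiply by 1/1 = 1:
s = -3, t = -2

Step 4: Verify.
7*(-3) - 11*(-2) = 1 = 1 ✓

s = -3, t = -2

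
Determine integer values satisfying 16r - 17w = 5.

Step 1: Check solvability.
gcd(16, 17) = 1
Since 1 divides 5, solutions exist.

Step 2: Apply extended Euclidean algorithm to find gcd.
We find integers such that 16*x0 + 17*y0 = 1

Step 3: Scale the particular solution.
Multiply by 5/1 = 5:
r = -5, w = -5

Step 4: Verify.
16*(-5) - 17*(-5) = 5 = 5 ✓

r = -5, w = -5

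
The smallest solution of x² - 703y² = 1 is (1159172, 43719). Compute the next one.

Solutions to x² - Dy² = 1 are generated by powers of (x₀ + y₀√D).
The next solution satisfies x₁ + y₁√703 = (x₀ + y₀√703)², giving:
x₁ = x₀² + 703y₀² = 1159172² + 703·43719² = 1343679725584 + 1343679725583 = 2687359451167
y₁ = 2x₀y₀ = 2·1159172·43719 = 101355681336

Verify: 2687359451167² - 703·101355681336² = 7221900819776599457661889 - 7221900819776599457661888 = 1 ✓

x = 2687359451167, y = 101355681336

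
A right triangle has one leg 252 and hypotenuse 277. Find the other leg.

a² = c² - b² = 76729 - 63504 = 13225
a = 115

115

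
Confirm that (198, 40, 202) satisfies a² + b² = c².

Compute a² + b² = 198² + 40² = 39204 + 1600 = 40804
Compute c² = 202² = 40804
Since 40804 = 40804, confirmed.

Yes, it is a Pythagorean triple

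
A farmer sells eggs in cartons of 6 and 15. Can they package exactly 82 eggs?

We need non-negative a, b with 6a + 15b = 82.
gcd(6, 15) = 3, and 3 does not divide 82.
No integer solutions exist.

No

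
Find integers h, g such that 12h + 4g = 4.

Step 1: Check solvability.
gcd(12, 4) = 4
Since 4 divides 4, solutions exist.

Step 2: Apply extended Euclidean algorithm to find gcd.
We find integers such that 12*x0 + 4*y0 = 4

Step 3: Scale the particular solution.
Multiply by 4/4 = 1:
h = 0, g = 1

Step 4: Verify.
12*(0) + 4*(1) = 4 = 4 ✓

h = 0, g = 1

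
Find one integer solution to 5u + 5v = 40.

Step 1: Check solvability.
gcd(5, 5) = 5
Since 5 divides 40, solutions exist.

Step 2: Apply extended Euclidean algorithm to find gcd.
We find integers such that 5*x0 + 5*y0 = 5

Step 3: Scale the particular solution.
Multiply by 40/5 = 8:
u = 0, v = 8

Step 4: Verify.
5*(0) + 5*(8) = 40 = 40 ✓

u = 0, v = 8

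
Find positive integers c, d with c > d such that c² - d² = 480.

Factor: c² - d² = (c+d)(c-d) = 480.
We need two factors of 480 with the same parity.
Use c+d = 240 and c-d = 2 (product 240·2 = 480).
Adding: 2c = 242, so c = 121.
Subtracting: 2d = 238, so d = 119.
Check: 121² - 119² = 14641 - 14161 = 480 ✓

c = 121, d = 119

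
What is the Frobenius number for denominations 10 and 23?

For two coprime denominations a and b, the Frobenius number (largest value not representable as a non-negative combination) is ab - a - b.
Here gcd(10, 23) = 1, so they are coprime.
F(10, 23) = 10·23 - 10 - 23 = 230 - 33 = 197

197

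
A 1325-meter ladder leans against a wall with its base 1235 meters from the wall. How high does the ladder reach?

The ladder, wall, and ground form a right triangle with hypotenuse 1325 and one leg 1235.
By the Pythagorean theorem: h² = 1325² - 1235² = 1755625 - 1525225 = 230400
h = √230400 = 480 meters

480 meters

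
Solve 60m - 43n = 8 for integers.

Step 1: Check solvability.
gcd(60, 43) = 1
Since 1 divides 8, solutions exist.

Step 2: Apply extended Euclidean algorithm to find gcd.
We find integers such that 60*x0 + 43*y0 = 1

Step 3: Scale the particular solution.
Multiply by 8/1 = 8:
m = -40, n = -56

Step 4: Verify.
60*(-40) - 43*(-56) = 8 = 8 ✓

m = -40, n = -56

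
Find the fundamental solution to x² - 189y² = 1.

We seek the smallest positive integers (x, y) with x² - 189y² = 1, i.e., x² = 189y² + 1.
Try successive y values:
y = 1: x² = 189·1² + 1 = 190, not a perfect square
y = 2: x² = 189·2² + 1 = 757, not a perfect square
y = 3: x² = 189·3² + 1 = 1702, not a perfect square
... continuing the search (or via continued fractions) ...
y = 4: x² = 189·4² + 1 = 3025, x = 55 ✓

Verify: 55² - 189·4² = 3025 - 3024 = 1 ✓

x = 55, y = 4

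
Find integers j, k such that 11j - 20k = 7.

Step 1: Check solvability.
gcd(11, 20) = 1
Since 1 divides 7, solutions exist.

Step 2: Apply extended Euclidean algorithm to find gcd.
We find integers such that 11*x0 + 20*y0 = 1

Step 3: Scale the particular solution.
Multiply by 7/1 = 7:
j = -63, k = -35

Step 4: Verify.
11*(-63) - 20*(-35) = 7 = 7 ✓

j = -63, k = -35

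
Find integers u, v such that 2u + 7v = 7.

Step 1: Check solvability.
gcd(2, 7) = 1
Since 1 divides 7, solutions exist.

Step 2: Apply extended Euclidean algorithm to find gcd.
We find integers such that 2*x0 + 7*y0 = 1

Step 3: Scale the particular solution.
Multiply by 7/1 = 7:
u = -21, v = 7

Step 4: Verify.
2*(-21) + 7*(7) = 7 = 7 ✓

u = -21, v = 7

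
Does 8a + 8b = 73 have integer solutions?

Step 1: Compute gcd(8, 8).
gcd(8, 8) = 8

Step 2: Check divisibility.
Does 8 divide 73? 73 = 8 x 9 + 1, so no.

By the theorem on linear Diophantine equations, 8a + 8b = 73 has integer solutions if and only if gcd(8, 8) divides 73. Since 8 does not divide 73, no solutions exist.

No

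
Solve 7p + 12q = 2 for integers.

Step 1: Check solvability.
gcd(7, 12) = 1
Since 1 divides 2, solutions exist.

Step 2: Apply extended Euclidean algorithm to find gcd.
We find integers such that 7*x0 + 12*y0 = 1

Step 3: Scale the particular solution.
Multiply by 2/1 = 2:
p = -10, q = 6

Step 4: Verify.
7*(-10) + 12*(6) = 2 = 2 ✓

p = -10, q = 6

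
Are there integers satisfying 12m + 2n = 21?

Step 1: Compute gcd(12, 2).
gcd(12, 2) = 2

Step 2: Check divisibility.
Does 2 divide 21? 21 = 2 x 10 + 1, so no.

By the theorem on linear Diophantine equations, 12m + 2n = 21 has integer solutions if and only if gcd(12, 2) divides 21. Since 2 does not divide 21, no solutions exist.

No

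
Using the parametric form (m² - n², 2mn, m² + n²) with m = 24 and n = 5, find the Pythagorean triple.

a = m² - n² = 24² - 5² = 576 - 25 = 551
b = 2mn = 2·24·5 = 240
c = m² + n² = 576 + 25 = 601
Verify: 551² + 240² = 303601 + 57600 = 361201 = 601² ✓

(551, 240, 601)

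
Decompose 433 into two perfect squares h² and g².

We need to find integers h, g > 0 such that h² + g² = 433.
Trying h = 12: g² = 433 - 12² = 433 - 144 = 289
g = 17
Check: 12² + 17² = 144 + 289 = 433 ✓

433 = 12² + 17²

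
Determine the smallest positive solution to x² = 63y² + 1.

We seek the smallest positive integers (x, y) with x² - 63y² = 1, i.e., x² = 63y² + 1.
Try successive y values:
y = 1: x² = 63·1² + 1 = 64, x = 8 ✓

Verify: 8² - 63·1² = 64 - 63 = 1 ✓

x = 8, y = 1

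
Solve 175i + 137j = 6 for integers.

Step 1: Check solvability.
gcd(175, 137) = 1
Since 1 divides 6, solutions exist.

Step 2: Apply extended Euclidean algorithm to find gcd.
We find integers such that 175*x0 + 137*y0 = 1

Step 3: Scale the particular solution.
Multiply by 6/1 = 6:
i = -108, j = 138

Step 4: Verify.
175*(-108) + 137*(138) = 6 = 6 ✓

i = -108, j = 138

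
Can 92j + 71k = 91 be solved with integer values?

Step 1: Compute gcd(92, 71).
gcd(92, 71) = 1

Step 2: Check divisibility.
Does 1 divide 91? 91 = 1 x 91, so yes.

By the theorem on linear Diophantine equations, 92j + 71k = 91 has integer solutions if and only if gcd(92, 71) divides 91. Since 1 | 91, solutions exist.

Yes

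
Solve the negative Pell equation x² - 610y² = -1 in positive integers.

We need x² = 610y² - 1. Try successive y:
y = 1: x² = 610·1² - 1 = 609, not a perfect square
y = 2: x² = 610·2² - 1 = 2439, not a perfect square
y = 3: x² = 610·3² - 1 = 5489, not a perfect square
...
y = 2909: x² = 610·2909² - 1 = 5161991409 = 71847² ✓
Check: 71847² - 610·2909² = 5161991409 - 5161991410 = -1 ✓

x = 71847, y = 2909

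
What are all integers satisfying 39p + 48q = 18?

Step 1: Compute gcd(39, 48) = 3.
Since 3 divides 18, solutions exist.

Step 2: Find a particular solution using extended Euclidean algorithm.
We get p₀ = 30, q₀ = -24.
Check: 39*30 + 48*-24 = 18 = 18 ✓

Step 3: Write the general solution.
p = 30 + (48/3)t = 30 + 16t
q = -24 - (39/3)t = -24 - 13t
for any integer t.

p = 30 + 16t, q = -24 - 13t for integer t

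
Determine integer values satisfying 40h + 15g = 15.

Step 1: Check solvability.
gcd(40, 15) = 5
Since 5 divides 15, solutions exist.

Step 2: Apply extended Euclidean algorithm to find gcd.
We find integers such that 40*x0 + 15*y0 = 5

Step 3: Scale the particular solution.
Multiply by 15/5 = 3:
h = -3, g = 9

Step 4: Verify.
40*(-3) + 15*(9) = 15 = 15 ✓

h = -3, g = 9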